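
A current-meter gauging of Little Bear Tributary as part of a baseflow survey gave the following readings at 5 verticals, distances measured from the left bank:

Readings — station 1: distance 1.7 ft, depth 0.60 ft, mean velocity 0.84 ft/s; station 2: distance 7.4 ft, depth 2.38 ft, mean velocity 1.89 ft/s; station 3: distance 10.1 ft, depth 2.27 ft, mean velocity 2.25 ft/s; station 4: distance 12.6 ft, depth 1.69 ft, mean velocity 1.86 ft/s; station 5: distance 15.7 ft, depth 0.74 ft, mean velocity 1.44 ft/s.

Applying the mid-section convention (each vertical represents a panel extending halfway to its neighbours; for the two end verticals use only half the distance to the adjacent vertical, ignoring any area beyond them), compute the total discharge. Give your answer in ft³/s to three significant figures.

w_1 = (7.4 − 1.7)/2 = 2.85 ft; q_1 = 0.84 × 0.60 × 2.85 = 1.436 ft³/s
w_2 = (10.1 − 1.7)/2 = 4.2 ft; q_2 = 1.89 × 2.38 × 4.2 = 18.89 ft³/s
w_3 = (12.6 − 7.4)/2 = 2.6 ft; q_3 = 2.25 × 2.27 × 2.6 = 13.28 ft³/s
w_4 = (15.7 − 10.1)/2 = 2.8 ft; q_4 = 1.86 × 1.69 × 2.8 = 8.802 ft³/s
w_5 = (15.7 − 12.6)/2 = 1.55 ft; q_5 = 1.44 × 0.74 × 1.55 = 1.652 ft³/s
Q = Σ qᵢ = 44.06 ft³/s

44.1 ft³/s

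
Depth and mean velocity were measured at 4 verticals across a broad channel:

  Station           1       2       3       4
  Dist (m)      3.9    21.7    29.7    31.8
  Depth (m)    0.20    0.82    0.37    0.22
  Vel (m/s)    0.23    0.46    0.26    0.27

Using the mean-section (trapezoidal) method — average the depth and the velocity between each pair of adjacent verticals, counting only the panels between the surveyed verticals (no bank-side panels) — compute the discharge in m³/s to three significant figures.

Panel 1-2: Δb = 17.8 m, d̄ = (0.20+0.82)/2 = 0.51, v̄ = (0.23+0.46)/2 = 0.345 → q = 17.8×0.51×0.345 = 3.132 m³/s
Panel 2-3: Δb = 8 m, d̄ = (0.82+0.37)/2 = 0.595, v̄ = (0.46+0.26)/2 = 0.36 → q = 8×0.595×0.36 = 1.714 m³/s
Panel 3-4: Δb = 2.1 m, d̄ = (0.37+0.22)/2 = 0.295, v̄ = (0.26+0.27)/2 = 0.265 → q = 2.1×0.295×0.265 = 0.1642 m³/s
Q = Σ q = 5.010 m³/s

5.01 m³/s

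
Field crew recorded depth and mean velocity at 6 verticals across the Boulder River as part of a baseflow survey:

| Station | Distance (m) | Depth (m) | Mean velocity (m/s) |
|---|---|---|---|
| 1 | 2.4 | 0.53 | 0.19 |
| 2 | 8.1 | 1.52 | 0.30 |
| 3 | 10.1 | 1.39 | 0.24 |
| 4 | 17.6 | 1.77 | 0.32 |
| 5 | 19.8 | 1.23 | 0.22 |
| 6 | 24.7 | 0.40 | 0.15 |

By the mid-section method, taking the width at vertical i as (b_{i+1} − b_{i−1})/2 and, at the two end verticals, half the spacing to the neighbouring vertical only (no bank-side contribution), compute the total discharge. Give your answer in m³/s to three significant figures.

7.48 m³/s

w_1 = (8.1 − 2.4)/2 = 2.85 m; q_1 = 0.19 × 0.53 × 2.85 = 0.2870 m³/s
w_2 = (10.1 − 2.4)/2 = 3.85 m; q_2 = 0.30 × 1.52 × 3.85 = 1.756 m³/s
w_3 = (17.6 − 8.1)/2 = 4.75 m; q_3 = 0.24 × 1.39 × 4.75 = 1.585 m³/s
w_4 = (19.8 − 10.1)/2 = 4.85 m; q_4 = 0.32 × 1.77 × 4.85 = 2.747 m³/s
w_5 = (24.7 − 17.6)/2 = 3.55 m; q_5 = 0.22 × 1.23 × 3.55 = 0.9606 m³/s
w_6 = (24.7 − 19.8)/2 = 2.45 m; q_6 = 0.15 × 0.40 × 2.45 = 0.1470 m³/s
Q = Σ qᵢ = 7.482 m³/s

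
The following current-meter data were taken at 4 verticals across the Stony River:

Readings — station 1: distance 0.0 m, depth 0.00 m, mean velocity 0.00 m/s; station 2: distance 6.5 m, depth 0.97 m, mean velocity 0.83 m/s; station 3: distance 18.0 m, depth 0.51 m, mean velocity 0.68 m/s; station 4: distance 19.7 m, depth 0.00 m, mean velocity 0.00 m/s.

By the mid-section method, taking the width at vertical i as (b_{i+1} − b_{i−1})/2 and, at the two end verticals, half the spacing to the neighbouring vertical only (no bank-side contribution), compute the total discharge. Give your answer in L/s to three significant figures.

9530 L/s

w_2 = (18.0 − 0.0)/2 = 9 m; q_2 = 0.83 × 0.97 × 9 = 7.246 m³/s
w_3 = (19.7 − 6.5)/2 = 6.6 m; q_3 = 0.68 × 0.51 × 6.6 = 2.289 m³/s
Stations 1, 4 contribute zero (depth or velocity is 0).
Q = Σ qᵢ = 9.535 m³/s
= 9.535 × 1000 = 9535 L/s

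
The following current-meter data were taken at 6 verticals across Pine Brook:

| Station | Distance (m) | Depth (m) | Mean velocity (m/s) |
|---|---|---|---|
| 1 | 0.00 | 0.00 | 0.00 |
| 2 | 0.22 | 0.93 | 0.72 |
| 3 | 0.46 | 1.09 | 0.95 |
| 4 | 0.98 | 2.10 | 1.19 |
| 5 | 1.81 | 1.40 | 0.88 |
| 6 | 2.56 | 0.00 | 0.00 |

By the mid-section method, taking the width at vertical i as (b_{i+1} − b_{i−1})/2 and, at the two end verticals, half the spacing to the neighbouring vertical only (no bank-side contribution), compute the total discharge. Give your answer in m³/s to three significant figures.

w_2 = (0.46 − 0.00)/2 = 0.23 m; q_2 = 0.72 × 0.93 × 0.23 = 0.1540 m³/s
w_3 = (0.98 − 0.22)/2 = 0.38 m; q_3 = 0.95 × 1.09 × 0.38 = 0.3935 m³/s
w_4 = (1.81 − 0.46)/2 = 0.675 m; q_4 = 1.19 × 2.10 × 0.675 = 1.687 m³/s
w_5 = (2.56 − 0.98)/2 = 0.79 m; q_5 = 0.88 × 1.40 × 0.79 = 0.9733 m³/s
Stations 1, 6 contribute zero (depth or velocity is 0).
Q = Σ qᵢ = 3.208 m³/s

3.21 m³/s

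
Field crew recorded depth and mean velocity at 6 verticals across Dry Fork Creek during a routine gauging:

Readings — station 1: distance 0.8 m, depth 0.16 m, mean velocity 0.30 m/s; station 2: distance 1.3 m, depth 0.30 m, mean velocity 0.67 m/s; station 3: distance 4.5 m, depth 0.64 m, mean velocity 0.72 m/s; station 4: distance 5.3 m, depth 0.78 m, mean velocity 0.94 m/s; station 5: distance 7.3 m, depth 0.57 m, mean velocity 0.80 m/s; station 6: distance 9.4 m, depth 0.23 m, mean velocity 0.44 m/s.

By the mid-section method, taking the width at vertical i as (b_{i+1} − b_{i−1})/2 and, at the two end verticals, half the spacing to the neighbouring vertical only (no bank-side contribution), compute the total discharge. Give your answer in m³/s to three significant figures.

w_1 = (1.3 − 0.8)/2 = 0.25 m; q_1 = 0.30 × 0.16 × 0.25 = 0.01200 m³/s
w_2 = (4.5 − 0.8)/2 = 1.85 m; q_2 = 0.67 × 0.30 × 1.85 = 0.3719 m³/s
w_3 = (5.3 − 1.3)/2 = 2 m; q_3 = 0.72 × 0.64 × 2 = 0.9216 m³/s
w_4 = (7.3 − 4.5)/2 = 1.4 m; q_4 = 0.94 × 0.78 × 1.4 = 1.026 m³/s
w_5 = (9.4 − 5.3)/2 = 2.05 m; q_5 = 0.80 × 0.57 × 2.05 = 0.9348 m³/s
w_6 = (9.4 − 7.3)/2 = 1.05 m; q_6 = 0.44 × 0.23 × 1.05 = 0.1063 m³/s
Q = Σ qᵢ = 3.373 m³/s

3.37 m³/s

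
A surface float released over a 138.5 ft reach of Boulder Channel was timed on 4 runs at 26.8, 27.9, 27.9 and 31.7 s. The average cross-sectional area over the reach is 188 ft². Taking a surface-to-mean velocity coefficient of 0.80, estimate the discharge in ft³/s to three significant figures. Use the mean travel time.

729 ft³/s

t̄ = (26.8 + 27.9 + 27.9 + 31.7) / 4 = 28.575 s
v_surface = L / t̄ = 138.5 / 28.575 = 4.847 ft/s
v_mean = 0.80 × 4.847 = 3.878 ft/s
Q = A × v_mean = 188 × 3.878 = 729.0 ft³/s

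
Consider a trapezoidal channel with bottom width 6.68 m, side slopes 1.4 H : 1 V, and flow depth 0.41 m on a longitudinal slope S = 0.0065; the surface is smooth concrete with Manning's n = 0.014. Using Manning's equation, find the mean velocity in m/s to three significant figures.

A = (b + z·y)·y = (6.68 + 1.4×0.41)×0.41 = 2.974 m²
P = b + 2y√(1+z²) = 6.68 + 2×0.41×√(1+1.4²) = 8.091 m
R = A/P = 2.974/8.091 = 0.3676 m
Q = (1/n)·A·R^(2/3)·S^(1/2) = (1/0.014) × 2.974 × 0.3676^(2/3) × 0.0065^(1/2) = 8.789 m³/s
V = Q/A = 8.789/2.974 = 2.955 m/s

2.96 m/s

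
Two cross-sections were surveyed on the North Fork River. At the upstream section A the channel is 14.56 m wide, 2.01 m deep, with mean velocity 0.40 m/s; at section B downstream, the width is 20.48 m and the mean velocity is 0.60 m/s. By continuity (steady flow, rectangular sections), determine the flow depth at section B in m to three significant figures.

Q = A₁V₁ = (14.56×2.01) × 0.40 = 11.71 m³/s
d₂ = Q/(b₂ V₂) = 11.71/(20.48×0.60) = 0.9527 m

0.953 m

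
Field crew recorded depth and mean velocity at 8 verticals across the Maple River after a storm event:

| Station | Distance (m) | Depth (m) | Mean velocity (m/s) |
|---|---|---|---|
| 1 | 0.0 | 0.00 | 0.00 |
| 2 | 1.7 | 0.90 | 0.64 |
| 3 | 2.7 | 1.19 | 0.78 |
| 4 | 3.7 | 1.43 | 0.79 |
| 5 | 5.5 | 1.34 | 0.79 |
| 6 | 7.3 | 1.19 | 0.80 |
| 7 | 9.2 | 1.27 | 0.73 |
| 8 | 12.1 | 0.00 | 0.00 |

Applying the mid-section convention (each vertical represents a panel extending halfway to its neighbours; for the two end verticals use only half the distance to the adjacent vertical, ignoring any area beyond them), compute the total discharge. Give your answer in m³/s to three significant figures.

9.18 m³/s

w_2 = (2.7 − 0.0)/2 = 1.35 m; q_2 = 0.64 × 0.90 × 1.35 = 0.7776 m³/s
w_3 = (3.7 − 1.7)/2 = 1 m; q_3 = 0.78 × 1.19 × 1 = 0.9282 m³/s
w_4 = (5.5 − 2.7)/2 = 1.4 m; q_4 = 0.79 × 1.43 × 1.4 = 1.582 m³/s
w_5 = (7.3 − 3.7)/2 = 1.8 m; q_5 = 0.79 × 1.34 × 1.8 = 1.905 m³/s
w_6 = (9.2 − 5.5)/2 = 1.85 m; q_6 = 0.80 × 1.19 × 1.85 = 1.761 m³/s
w_7 = (12.1 − 7.3)/2 = 2.4 m; q_7 = 0.73 × 1.27 × 2.4 = 2.225 m³/s
Stations 1, 8 contribute zero (depth or velocity is 0).
Q = Σ qᵢ = 9.179 m³/s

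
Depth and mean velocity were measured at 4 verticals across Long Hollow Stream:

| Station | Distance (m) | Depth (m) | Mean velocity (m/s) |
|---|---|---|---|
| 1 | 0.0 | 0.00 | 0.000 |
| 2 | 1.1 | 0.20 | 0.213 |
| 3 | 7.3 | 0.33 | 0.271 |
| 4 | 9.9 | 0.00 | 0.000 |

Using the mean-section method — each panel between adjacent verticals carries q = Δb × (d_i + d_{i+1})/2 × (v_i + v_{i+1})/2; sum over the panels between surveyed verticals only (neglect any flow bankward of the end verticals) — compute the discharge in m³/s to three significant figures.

0.467 m³/s

Panel 1-2: Δb = 1.1 m, d̄ = (0.00+0.20)/2 = 0.1, v̄ = (0.000+0.213)/2 = 0.1065 → q = 1.1×0.1×0.1065 = 0.01172 m³/s
Panel 2-3: Δb = 6.2 m, d̄ = (0.20+0.33)/2 = 0.265, v̄ = (0.213+0.271)/2 = 0.242 → q = 6.2×0.265×0.242 = 0.3976 m³/s
Panel 3-4: Δb = 2.6 m, d̄ = (0.33+0.00)/2 = 0.165, v̄ = (0.271+0.000)/2 = 0.1355 → q = 2.6×0.165×0.1355 = 0.05813 m³/s
Q = Σ q = 0.4675 m³/s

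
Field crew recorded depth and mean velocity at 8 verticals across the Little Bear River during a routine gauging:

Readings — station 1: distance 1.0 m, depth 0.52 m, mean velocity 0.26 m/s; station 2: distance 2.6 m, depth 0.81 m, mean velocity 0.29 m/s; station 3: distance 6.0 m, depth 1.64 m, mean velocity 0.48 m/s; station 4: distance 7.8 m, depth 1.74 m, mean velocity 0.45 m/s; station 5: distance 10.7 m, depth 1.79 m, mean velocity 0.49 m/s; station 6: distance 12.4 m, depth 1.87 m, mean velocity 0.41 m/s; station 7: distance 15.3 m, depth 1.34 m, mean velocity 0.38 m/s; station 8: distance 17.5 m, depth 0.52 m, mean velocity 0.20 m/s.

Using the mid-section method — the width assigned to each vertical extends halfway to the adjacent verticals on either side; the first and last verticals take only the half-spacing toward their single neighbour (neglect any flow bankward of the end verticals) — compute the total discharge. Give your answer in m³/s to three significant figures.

9.78 m³/s

w_1 = (2.6 − 1.0)/2 = 0.8 m; q_1 = 0.26 × 0.52 × 0.8 = 0.1082 m³/s
w_2 = (6.0 − 1.0)/2 = 2.5 m; q_2 = 0.29 × 0.81 × 2.5 = 0.5873 m³/s
w_3 = (7.8 − 2.6)/2 = 2.6 m; q_3 = 0.48 × 1.64 × 2.6 = 2.047 m³/s
w_4 = (10.7 − 6.0)/2 = 2.35 m; q_4 = 0.45 × 1.74 × 2.35 = 1.840 m³/s
w_5 = (12.4 − 7.8)/2 = 2.3 m; q_5 = 0.49 × 1.79 × 2.3 = 2.017 m³/s
w_6 = (15.3 − 10.7)/2 = 2.3 m; q_6 = 0.41 × 1.87 × 2.3 = 1.763 m³/s
w_7 = (17.5 − 12.4)/2 = 2.55 m; q_7 = 0.38 × 1.34 × 2.55 = 1.298 m³/s
w_8 = (17.5 − 15.3)/2 = 1.1 m; q_8 = 0.20 × 0.52 × 1.1 = 0.1144 m³/s
Q = Σ qᵢ = 9.776 m³/s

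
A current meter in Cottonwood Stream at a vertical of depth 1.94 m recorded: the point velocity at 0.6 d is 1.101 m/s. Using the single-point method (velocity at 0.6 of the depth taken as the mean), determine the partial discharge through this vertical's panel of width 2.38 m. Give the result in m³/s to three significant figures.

v̄ = v₀.₆ = 1.101 m/s
q = v̄ × d × w = 1.101 × 1.94 × 2.38 = 5.084 m³/s

5.08 m³/s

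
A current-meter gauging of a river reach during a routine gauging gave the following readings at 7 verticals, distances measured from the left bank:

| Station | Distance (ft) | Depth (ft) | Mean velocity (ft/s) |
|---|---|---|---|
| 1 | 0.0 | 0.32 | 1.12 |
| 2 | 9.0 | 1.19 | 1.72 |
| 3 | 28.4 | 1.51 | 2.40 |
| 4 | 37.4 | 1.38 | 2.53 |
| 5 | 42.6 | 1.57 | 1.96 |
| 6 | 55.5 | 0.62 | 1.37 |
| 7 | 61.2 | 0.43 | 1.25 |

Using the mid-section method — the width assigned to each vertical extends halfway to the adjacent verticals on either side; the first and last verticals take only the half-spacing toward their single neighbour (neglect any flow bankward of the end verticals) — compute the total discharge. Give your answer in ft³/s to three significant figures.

144 ft³/s

w_1 = (9.0 − 0.0)/2 = 4.5 ft; q_1 = 1.12 × 0.32 × 4.5 = 1.613 ft³/s
w_2 = (28.4 − 0.0)/2 = 14.2 ft; q_2 = 1.72 × 1.19 × 14.2 = 29.06 ft³/s
w_3 = (37.4 − 9.0)/2 = 14.2 ft; q_3 = 2.40 × 1.51 × 14.2 = 51.46 ft³/s
w_4 = (42.6 − 28.4)/2 = 7.1 ft; q_4 = 2.53 × 1.38 × 7.1 = 24.79 ft³/s
w_5 = (55.5 − 37.4)/2 = 9.05 ft; q_5 = 1.96 × 1.57 × 9.05 = 27.85 ft³/s
w_6 = (61.2 − 42.6)/2 = 9.3 ft; q_6 = 1.37 × 0.62 × 9.3 = 7.899 ft³/s
w_7 = (61.2 − 55.5)/2 = 2.85 ft; q_7 = 1.25 × 0.43 × 2.85 = 1.532 ft³/s
Q = Σ qᵢ = 144.2 ft³/s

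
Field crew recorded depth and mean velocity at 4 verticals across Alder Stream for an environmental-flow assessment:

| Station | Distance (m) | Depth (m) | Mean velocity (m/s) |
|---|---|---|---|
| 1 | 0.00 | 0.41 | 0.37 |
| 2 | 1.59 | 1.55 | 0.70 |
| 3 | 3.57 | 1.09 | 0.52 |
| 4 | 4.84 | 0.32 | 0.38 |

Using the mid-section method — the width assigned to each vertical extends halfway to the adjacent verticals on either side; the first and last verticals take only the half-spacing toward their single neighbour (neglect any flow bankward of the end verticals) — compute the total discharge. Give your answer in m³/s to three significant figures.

w_1 = (1.59 − 0.00)/2 = 0.795 m; q_1 = 0.37 × 0.41 × 0.795 = 0.1206 m³/s
w_2 = (3.57 − 0.00)/2 = 1.785 m; q_2 = 0.70 × 1.55 × 1.785 = 1.937 m³/s
w_3 = (4.84 − 1.59)/2 = 1.625 m; q_3 = 0.52 × 1.09 × 1.625 = 0.9211 m³/s
w_4 = (4.84 − 3.57)/2 = 0.635 m; q_4 = 0.38 × 0.32 × 0.635 = 0.07722 m³/s
Q = Σ qᵢ = 3.056 m³/s

3.06 m³/s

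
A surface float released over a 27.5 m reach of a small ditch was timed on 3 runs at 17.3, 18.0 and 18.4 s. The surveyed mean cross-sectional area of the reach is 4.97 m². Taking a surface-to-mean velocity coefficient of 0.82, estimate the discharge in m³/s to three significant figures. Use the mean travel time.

t̄ = (17.3 + 18.0 + 18.4) / 3 = 17.9 s
v_surface = L / t̄ = 27.5 / 17.9 = 1.536 m/s
v_mean = 0.82 × 1.536 = 1.260 m/s
Q = A × v_mean = 4.97 × 1.260 = 6.261 m³/s

6.26 m³/s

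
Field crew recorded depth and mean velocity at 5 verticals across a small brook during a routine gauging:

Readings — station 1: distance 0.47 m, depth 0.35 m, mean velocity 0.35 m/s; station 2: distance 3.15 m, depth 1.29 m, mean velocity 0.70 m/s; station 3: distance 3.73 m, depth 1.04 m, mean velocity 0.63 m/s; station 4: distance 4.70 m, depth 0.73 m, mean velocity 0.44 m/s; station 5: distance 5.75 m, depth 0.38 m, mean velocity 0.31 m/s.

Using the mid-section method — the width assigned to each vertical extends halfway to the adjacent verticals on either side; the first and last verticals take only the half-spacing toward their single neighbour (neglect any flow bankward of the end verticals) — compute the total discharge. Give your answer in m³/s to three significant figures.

2.53 m³/s

w_1 = (3.15 − 0.47)/2 = 1.34 m; q_1 = 0.35 × 0.35 × 1.34 = 0.1642 m³/s
w_2 = (3.73 − 0.47)/2 = 1.63 m; q_2 = 0.70 × 1.29 × 1.63 = 1.472 m³/s
w_3 = (4.70 − 3.15)/2 = 0.775 m; q_3 = 0.63 × 1.04 × 0.775 = 0.5078 m³/s
w_4 = (5.75 − 3.73)/2 = 1.01 m; q_4 = 0.44 × 0.73 × 1.01 = 0.3244 m³/s
w_5 = (5.75 − 4.70)/2 = 0.525 m; q_5 = 0.31 × 0.38 × 0.525 = 0.06185 m³/s
Q = Σ qᵢ = 2.530 m³/s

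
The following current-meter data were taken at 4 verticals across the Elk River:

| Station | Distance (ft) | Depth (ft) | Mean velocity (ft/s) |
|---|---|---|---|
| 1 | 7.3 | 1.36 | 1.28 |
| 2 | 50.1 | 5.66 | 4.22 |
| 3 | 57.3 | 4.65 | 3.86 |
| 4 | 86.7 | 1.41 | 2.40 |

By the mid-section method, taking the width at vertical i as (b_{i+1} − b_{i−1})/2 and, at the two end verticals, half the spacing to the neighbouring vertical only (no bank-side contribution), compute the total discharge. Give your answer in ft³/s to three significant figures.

1010 ft³/s

w_1 = (50.1 − 7.3)/2 = 21.4 ft; q_1 = 1.28 × 1.36 × 21.4 = 37.25 ft³/s
w_2 = (57.3 − 7.3)/2 = 25 ft; q_2 = 4.22 × 5.66 × 25 = 597.1 ft³/s
w_3 = (86.7 − 50.1)/2 = 18.3 ft; q_3 = 3.86 × 4.65 × 18.3 = 328.5 ft³/s
w_4 = (86.7 − 57.3)/2 = 14.7 ft; q_4 = 2.40 × 1.41 × 14.7 = 49.74 ft³/s
Q = Σ qᵢ = 1013 ft³/s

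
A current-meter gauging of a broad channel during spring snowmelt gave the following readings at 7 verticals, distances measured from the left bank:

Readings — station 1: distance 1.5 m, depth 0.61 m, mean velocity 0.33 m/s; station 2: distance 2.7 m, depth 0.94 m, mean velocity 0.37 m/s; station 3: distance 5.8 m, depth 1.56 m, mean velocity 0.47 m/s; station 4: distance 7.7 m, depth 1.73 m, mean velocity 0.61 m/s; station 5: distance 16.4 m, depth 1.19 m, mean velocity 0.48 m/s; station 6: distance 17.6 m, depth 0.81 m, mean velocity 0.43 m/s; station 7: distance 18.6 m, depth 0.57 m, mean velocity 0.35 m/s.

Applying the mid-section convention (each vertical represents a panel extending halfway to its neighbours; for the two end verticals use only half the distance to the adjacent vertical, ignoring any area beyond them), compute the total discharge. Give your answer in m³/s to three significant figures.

11.6 m³/s

w_1 = (2.7 − 1.5)/2 = 0.6 m; q_1 = 0.33 × 0.61 × 0.6 = 0.1208 m³/s
w_2 = (5.8 − 1.5)/2 = 2.15 m; q_2 = 0.37 × 0.94 × 2.15 = 0.7478 m³/s
w_3 = (7.7 − 2.7)/2 = 2.5 m; q_3 = 0.47 × 1.56 × 2.5 = 1.833 m³/s
w_4 = (16.4 − 5.8)/2 = 5.3 m; q_4 = 0.61 × 1.73 × 5.3 = 5.593 m³/s
w_5 = (17.6 − 7.7)/2 = 4.95 m; q_5 = 0.48 × 1.19 × 4.95 = 2.827 m³/s
w_6 = (18.6 − 16.4)/2 = 1.1 m; q_6 = 0.43 × 0.81 × 1.1 = 0.3831 m³/s
w_7 = (18.6 − 17.6)/2 = 0.5 m; q_7 = 0.35 × 0.57 × 0.5 = 0.09975 m³/s
Q = Σ qᵢ = 11.60 m³/s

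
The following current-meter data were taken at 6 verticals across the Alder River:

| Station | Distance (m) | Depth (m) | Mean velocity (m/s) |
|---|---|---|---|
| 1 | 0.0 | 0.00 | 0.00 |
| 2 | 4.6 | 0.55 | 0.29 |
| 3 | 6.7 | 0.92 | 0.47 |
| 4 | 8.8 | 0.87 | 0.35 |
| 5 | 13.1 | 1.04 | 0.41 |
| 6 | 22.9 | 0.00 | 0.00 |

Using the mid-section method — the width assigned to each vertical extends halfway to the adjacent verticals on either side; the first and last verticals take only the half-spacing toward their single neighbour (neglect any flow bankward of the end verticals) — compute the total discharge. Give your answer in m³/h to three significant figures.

19500 m³/h

w_2 = (6.7 − 0.0)/2 = 3.35 m; q_2 = 0.29 × 0.55 × 3.35 = 0.5343 m³/s
w_3 = (8.8 − 4.6)/2 = 2.1 m; q_3 = 0.47 × 0.92 × 2.1 = 0.9080 m³/s
w_4 = (13.1 − 6.7)/2 = 3.2 m; q_4 = 0.35 × 0.87 × 3.2 = 0.9744 m³/s
w_5 = (22.9 − 8.8)/2 = 7.05 m; q_5 = 0.41 × 1.04 × 7.05 = 3.006 m³/s
Stations 1, 6 contribute zero (depth or velocity is 0).
Q = Σ qᵢ = 5.423 m³/s
= 5.423 × 3600 = 19520 m³/h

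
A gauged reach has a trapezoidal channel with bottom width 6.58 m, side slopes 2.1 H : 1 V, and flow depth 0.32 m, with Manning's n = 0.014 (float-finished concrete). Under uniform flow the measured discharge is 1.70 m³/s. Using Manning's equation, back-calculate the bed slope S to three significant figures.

0.000554

A = (b + z·y)·y = (6.58 + 2.1×0.32)×0.32 = 2.321 m²
P = b + 2y√(1+z²) = 6.58 + 2×0.32×√(1+2.1²) = 8.069 m
R = A/P = 2.321/8.069 = 0.2876 m
S = (Q·n / (1·A·R^(2/3)))² = (1.70×0.014 / (1×2.321×0.4357))² = 0.0005540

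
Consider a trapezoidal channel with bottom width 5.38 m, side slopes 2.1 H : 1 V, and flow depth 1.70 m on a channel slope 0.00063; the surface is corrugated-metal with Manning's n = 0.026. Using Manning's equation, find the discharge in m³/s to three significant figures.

16.1 m³/s

A = (b + z·y)·y = (5.38 + 2.1×1.70)×1.70 = 15.22 m²
P = b + 2y√(1+z²) = 5.38 + 2×1.70×√(1+2.1²) = 13.29 m
R = A/P = 15.22/13.29 = 1.145 m
Q = (1/n)·A·R^(2/3)·S^(1/2) = (1/0.026) × 15.22 × 1.145^(2/3) × 0.00063^(1/2) = 16.08 m³/s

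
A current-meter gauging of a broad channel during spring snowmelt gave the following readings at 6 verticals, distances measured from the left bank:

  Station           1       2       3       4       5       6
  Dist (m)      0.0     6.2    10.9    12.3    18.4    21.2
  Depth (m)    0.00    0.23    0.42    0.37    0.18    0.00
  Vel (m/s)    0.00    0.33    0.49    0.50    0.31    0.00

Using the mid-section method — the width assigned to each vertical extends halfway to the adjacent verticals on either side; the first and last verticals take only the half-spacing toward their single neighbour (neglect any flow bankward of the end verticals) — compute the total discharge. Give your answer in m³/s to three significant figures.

w_2 = (10.9 − 0.0)/2 = 5.45 m; q_2 = 0.33 × 0.23 × 5.45 = 0.4137 m³/s
w_3 = (12.3 − 6.2)/2 = 3.05 m; q_3 = 0.49 × 0.42 × 3.05 = 0.6277 m³/s
w_4 = (18.4 − 10.9)/2 = 3.75 m; q_4 = 0.50 × 0.37 × 3.75 = 0.6938 m³/s
w_5 = (21.2 − 12.3)/2 = 4.45 m; q_5 = 0.31 × 0.18 × 4.45 = 0.2483 m³/s
Stations 1, 6 contribute zero (depth or velocity is 0).
Q = Σ qᵢ = 1.983 m³/s

1.98 m³/s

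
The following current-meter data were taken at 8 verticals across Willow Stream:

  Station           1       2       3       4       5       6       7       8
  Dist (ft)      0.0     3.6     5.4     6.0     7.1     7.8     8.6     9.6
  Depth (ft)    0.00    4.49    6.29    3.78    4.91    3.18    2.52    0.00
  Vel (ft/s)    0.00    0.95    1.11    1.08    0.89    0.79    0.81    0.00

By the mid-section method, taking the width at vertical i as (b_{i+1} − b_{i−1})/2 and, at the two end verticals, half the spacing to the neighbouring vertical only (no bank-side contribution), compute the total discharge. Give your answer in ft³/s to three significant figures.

31.0 ft³/s

w_2 = (5.4 − 0.0)/2 = 2.7 ft; q_2 = 0.95 × 4.49 × 2.7 = 11.52 ft³/s
w_3 = (6.0 − 3.6)/2 = 1.2 ft; q_3 = 1.11 × 6.29 × 1.2 = 8.378 ft³/s
w_4 = (7.1 − 5.4)/2 = 0.85 ft; q_4 = 1.08 × 3.78 × 0.85 = 3.470 ft³/s
w_5 = (7.8 − 6.0)/2 = 0.9 ft; q_5 = 0.89 × 4.91 × 0.9 = 3.933 ft³/s
w_6 = (8.6 − 7.1)/2 = 0.75 ft; q_6 = 0.79 × 3.18 × 0.75 = 1.884 ft³/s
w_7 = (9.6 − 7.8)/2 = 0.9 ft; q_7 = 0.81 × 2.52 × 0.9 = 1.837 ft³/s
Stations 1, 8 contribute zero (depth or velocity is 0).
Q = Σ qᵢ = 31.02 ft³/s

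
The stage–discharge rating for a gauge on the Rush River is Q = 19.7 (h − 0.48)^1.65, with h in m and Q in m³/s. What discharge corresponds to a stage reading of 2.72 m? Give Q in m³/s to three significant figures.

Q = 19.7 × (2.72 − 0.48)^1.65 = 19.7 × 2.24^1.65 = 74.54 m³/s

74.5 m³/s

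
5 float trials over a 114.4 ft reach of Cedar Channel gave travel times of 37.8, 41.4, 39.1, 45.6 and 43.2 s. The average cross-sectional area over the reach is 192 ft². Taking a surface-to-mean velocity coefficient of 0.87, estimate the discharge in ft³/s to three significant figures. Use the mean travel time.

461 ft³/s

t̄ = (37.8 + 41.4 + 39.1 + 45.6 + 43.2) / 5 = 41.42 s
v_surface = L / t̄ = 114.4 / 41.42 = 2.762 ft/s
v_mean = 0.87 × 2.762 = 2.403 ft/s
Q = A × v_mean = 192 × 2.403 = 461.4 ft³/s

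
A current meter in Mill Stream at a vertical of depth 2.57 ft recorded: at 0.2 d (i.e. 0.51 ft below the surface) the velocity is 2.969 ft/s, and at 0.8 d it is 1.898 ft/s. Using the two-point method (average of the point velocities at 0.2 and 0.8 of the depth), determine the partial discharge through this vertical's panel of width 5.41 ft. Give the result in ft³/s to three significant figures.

33.8 ft³/s

v̄ = (2.969 + 1.898) / 2 = 2.434 ft/s
q = v̄ × d × w = 2.434 × 2.57 × 5.41 = 33.83 ft³/s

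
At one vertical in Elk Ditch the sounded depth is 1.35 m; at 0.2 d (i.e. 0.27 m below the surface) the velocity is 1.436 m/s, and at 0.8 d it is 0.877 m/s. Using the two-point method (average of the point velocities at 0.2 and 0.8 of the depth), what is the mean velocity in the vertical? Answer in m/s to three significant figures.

v̄ = (1.436 + 0.877) / 2 = 1.157 m/s

1.16 m/s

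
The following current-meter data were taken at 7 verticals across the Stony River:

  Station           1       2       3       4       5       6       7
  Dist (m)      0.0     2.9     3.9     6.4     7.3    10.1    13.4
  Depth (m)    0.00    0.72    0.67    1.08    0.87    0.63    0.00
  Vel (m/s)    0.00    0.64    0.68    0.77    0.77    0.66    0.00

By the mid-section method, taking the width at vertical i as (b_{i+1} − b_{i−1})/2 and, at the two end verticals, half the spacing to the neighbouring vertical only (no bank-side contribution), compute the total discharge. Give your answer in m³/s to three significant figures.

w_2 = (3.9 − 0.0)/2 = 1.95 m; q_2 = 0.64 × 0.72 × 1.95 = 0.8986 m³/s
w_3 = (6.4 − 2.9)/2 = 1.75 m; q_3 = 0.68 × 0.67 × 1.75 = 0.7973 m³/s
w_4 = (7.3 − 3.9)/2 = 1.7 m; q_4 = 0.77 × 1.08 × 1.7 = 1.414 m³/s
w_5 = (10.1 − 6.4)/2 = 1.85 m; q_5 = 0.77 × 0.87 × 1.85 = 1.239 m³/s
w_6 = (13.4 − 7.3)/2 = 3.05 m; q_6 = 0.66 × 0.63 × 3.05 = 1.268 m³/s
Stations 1, 7 contribute zero (depth or velocity is 0).
Q = Σ qᵢ = 5.617 m³/s

5.62 m³/s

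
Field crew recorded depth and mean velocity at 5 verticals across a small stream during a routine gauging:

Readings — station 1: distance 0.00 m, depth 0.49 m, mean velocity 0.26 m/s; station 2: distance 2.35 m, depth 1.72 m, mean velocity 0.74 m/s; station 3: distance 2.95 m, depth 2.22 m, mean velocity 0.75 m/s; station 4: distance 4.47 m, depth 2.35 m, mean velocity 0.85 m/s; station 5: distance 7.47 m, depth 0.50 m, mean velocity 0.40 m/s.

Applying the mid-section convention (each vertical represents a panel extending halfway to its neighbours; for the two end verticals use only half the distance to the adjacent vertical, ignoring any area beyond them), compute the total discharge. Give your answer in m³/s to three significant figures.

w_1 = (2.35 − 0.00)/2 = 1.175 m; q_1 = 0.26 × 0.49 × 1.175 = 0.1497 m³/s
w_2 = (2.95 − 0.00)/2 = 1.475 m; q_2 = 0.74 × 1.72 × 1.475 = 1.877 m³/s
w_3 = (4.47 − 2.35)/2 = 1.06 m; q_3 = 0.75 × 2.22 × 1.06 = 1.765 m³/s
w_4 = (7.47 − 2.95)/2 = 2.26 m; q_4 = 0.85 × 2.35 × 2.26 = 4.514 m³/s
w_5 = (7.47 − 4.47)/2 = 1.5 m; q_5 = 0.40 × 0.50 × 1.5 = 0.3000 m³/s
Q = Σ qᵢ = 8.606 m³/s

8.61 m³/s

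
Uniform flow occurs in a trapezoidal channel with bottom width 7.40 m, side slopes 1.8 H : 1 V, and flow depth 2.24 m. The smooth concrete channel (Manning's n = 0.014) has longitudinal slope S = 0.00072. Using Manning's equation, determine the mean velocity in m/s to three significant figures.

A = (b + z·y)·y = (7.40 + 1.8×2.24)×2.24 = 25.61 m²
P = b + 2y√(1+z²) = 7.40 + 2×2.24×√(1+1.8²) = 16.62 m
R = A/P = 25.61/16.62 = 1.540 m
Q = (1/n)·A·R^(2/3)·S^(1/2) = (1/0.014) × 25.61 × 1.540^(2/3) × 0.00072^(1/2) = 65.46 m³/s
V = Q/A = 65.46/25.61 = 2.556 m/s

2.56 m/s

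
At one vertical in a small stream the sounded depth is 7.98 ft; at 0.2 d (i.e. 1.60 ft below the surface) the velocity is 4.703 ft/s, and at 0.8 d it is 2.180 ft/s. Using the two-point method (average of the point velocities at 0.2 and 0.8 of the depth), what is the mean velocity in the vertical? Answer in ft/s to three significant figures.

v̄ = (4.703 + 2.180) / 2 = 3.442 ft/s

3.44 ft/s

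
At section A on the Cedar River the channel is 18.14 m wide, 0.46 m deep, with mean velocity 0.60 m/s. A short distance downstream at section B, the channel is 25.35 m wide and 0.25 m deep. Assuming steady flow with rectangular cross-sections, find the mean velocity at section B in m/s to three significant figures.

Q = A₁V₁ = (18.14×0.46) × 0.60 = 5.007 m³/s
A₂ = 25.35 × 0.25 = 6.338 m²
V₂ = Q/A₂ = 5.007/6.338 = 0.7900 m/s

0.790 m/s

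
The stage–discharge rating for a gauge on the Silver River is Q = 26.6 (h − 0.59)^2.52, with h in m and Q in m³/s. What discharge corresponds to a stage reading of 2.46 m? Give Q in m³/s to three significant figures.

Q = 26.6 × (2.46 − 0.59)^2.52 = 26.6 × 1.87^2.52 = 128.8 m³/s

129 m³/s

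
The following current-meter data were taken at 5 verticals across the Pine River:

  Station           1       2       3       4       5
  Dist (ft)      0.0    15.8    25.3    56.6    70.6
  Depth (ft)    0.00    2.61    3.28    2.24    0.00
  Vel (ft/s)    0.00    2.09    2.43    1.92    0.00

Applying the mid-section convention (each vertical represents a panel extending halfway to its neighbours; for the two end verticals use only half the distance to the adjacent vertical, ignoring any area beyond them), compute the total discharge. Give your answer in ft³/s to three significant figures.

329 ft³/s

w_2 = (25.3 − 0.0)/2 = 12.65 ft; q_2 = 2.09 × 2.61 × 12.65 = 69.00 ft³/s
w_3 = (56.6 − 15.8)/2 = 20.4 ft; q_3 = 2.43 × 3.28 × 20.4 = 162.6 ft³/s
w_4 = (70.6 − 25.3)/2 = 22.65 ft; q_4 = 1.92 × 2.24 × 22.65 = 97.41 ft³/s
Stations 1, 5 contribute zero (depth or velocity is 0).
Q = Σ qᵢ = 329.0 ft³/s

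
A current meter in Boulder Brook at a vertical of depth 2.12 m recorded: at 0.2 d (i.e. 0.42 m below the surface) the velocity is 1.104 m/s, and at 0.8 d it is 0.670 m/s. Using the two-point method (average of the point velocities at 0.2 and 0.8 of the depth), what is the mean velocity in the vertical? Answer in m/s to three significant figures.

0.887 m/s

v̄ = (1.104 + 0.670) / 2 = 0.8870 m/s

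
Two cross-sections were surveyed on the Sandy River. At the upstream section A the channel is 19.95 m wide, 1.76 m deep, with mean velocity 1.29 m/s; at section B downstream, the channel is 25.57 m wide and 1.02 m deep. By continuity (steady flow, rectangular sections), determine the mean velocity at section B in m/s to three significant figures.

1.74 m/s

Q = A₁V₁ = (19.95×1.76) × 1.29 = 45.29 m³/s
A₂ = 25.57 × 1.02 = 26.08 m²
V₂ = Q/A₂ = 45.29/26.08 = 1.737 m/s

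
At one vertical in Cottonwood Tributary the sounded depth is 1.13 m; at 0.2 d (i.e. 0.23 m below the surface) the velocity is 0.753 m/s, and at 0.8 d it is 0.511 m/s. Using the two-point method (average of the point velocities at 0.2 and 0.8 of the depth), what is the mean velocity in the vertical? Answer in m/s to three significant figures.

0.632 m/s

v̄ = (0.753 + 0.511) / 2 = 0.6320 m/s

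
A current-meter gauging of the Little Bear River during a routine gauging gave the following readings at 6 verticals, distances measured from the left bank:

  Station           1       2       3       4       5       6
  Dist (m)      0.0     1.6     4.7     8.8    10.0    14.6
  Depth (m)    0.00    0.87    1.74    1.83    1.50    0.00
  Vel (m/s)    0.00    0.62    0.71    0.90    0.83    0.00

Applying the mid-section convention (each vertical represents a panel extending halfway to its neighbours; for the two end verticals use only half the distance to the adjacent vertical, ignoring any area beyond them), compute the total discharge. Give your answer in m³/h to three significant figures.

w_2 = (4.7 − 0.0)/2 = 2.35 m; q_2 = 0.62 × 0.87 × 2.35 = 1.268 m³/s
w_3 = (8.8 − 1.6)/2 = 3.6 m; q_3 = 0.71 × 1.74 × 3.6 = 4.447 m³/s
w_4 = (10.0 − 4.7)/2 = 2.65 m; q_4 = 0.90 × 1.83 × 2.65 = 4.365 m³/s
w_5 = (14.6 − 8.8)/2 = 2.9 m; q_5 = 0.83 × 1.50 × 2.9 = 3.611 m³/s
Stations 1, 6 contribute zero (depth or velocity is 0).
Q = Σ qᵢ = 13.69 m³/s
= 13.69 × 3600 = 49280 m³/h

49300 m³/h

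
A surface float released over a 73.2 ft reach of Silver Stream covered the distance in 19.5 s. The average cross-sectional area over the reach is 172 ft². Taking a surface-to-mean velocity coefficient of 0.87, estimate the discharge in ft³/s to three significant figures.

562 ft³/s

v_surface = L / t̄ = 73.2 / 19.5 = 3.754 ft/s
v_mean = 0.87 × 3.754 = 3.266 ft/s
Q = A × v_mean = 172 × 3.266 = 561.7 ft³/s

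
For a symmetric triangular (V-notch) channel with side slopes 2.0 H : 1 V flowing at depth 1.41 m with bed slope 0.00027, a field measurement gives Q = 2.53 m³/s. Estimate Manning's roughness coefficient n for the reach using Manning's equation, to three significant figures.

0.0190

A = z·y² = 2.0×1.41² = 3.976 m²
P = 2y√(1+z²) = 2×1.41×√(1+2.0²) = 6.306 m
R = A/P = 3.976/6.306 = 0.6306 m
n = (1/Q)·A·R^(2/3)·S^(1/2) = (1/2.53) × 3.976 × 0.7353 × 0.01643 = 0.01899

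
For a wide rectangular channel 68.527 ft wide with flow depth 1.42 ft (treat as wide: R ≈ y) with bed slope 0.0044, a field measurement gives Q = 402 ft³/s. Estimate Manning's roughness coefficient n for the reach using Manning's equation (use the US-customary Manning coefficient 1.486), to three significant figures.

0.0301

A = b·y = 68.527 × 1.42 = 97.31 ft²
Wide channel: R ≈ y = 1.42 ft
n = (1.486/Q)·A·R^(2/3)·S^(1/2) = (1.486/402) × 97.31 × 1.263 × 0.06633 = 0.03014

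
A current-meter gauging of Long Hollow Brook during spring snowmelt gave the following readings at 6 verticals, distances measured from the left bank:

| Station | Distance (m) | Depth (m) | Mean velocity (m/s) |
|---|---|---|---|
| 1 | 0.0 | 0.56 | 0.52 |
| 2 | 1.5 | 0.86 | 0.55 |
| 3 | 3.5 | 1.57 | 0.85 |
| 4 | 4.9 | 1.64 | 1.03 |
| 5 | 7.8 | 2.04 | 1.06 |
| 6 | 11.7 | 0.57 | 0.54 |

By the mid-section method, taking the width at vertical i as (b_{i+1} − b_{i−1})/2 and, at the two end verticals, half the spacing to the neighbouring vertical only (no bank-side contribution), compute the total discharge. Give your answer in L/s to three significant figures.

14900 L/s

w_1 = (1.5 − 0.0)/2 = 0.75 m; q_1 = 0.52 × 0.56 × 0.75 = 0.2184 m³/s
w_2 = (3.5 − 0.0)/2 = 1.75 m; q_2 = 0.55 × 0.86 × 1.75 = 0.8278 m³/s
w_3 = (4.9 − 1.5)/2 = 1.7 m; q_3 = 0.85 × 1.57 × 1.7 = 2.269 m³/s
w_4 = (7.8 − 3.5)/2 = 2.15 m; q_4 = 1.03 × 1.64 × 2.15 = 3.632 m³/s
w_5 = (11.7 − 4.9)/2 = 3.4 m; q_5 = 1.06 × 2.04 × 3.4 = 7.352 m³/s
w_6 = (11.7 − 7.8)/2 = 1.95 m; q_6 = 0.54 × 0.57 × 1.95 = 0.6002 m³/s
Q = Σ qᵢ = 14.90 m³/s
= 14.90 × 1000 = 14900 L/s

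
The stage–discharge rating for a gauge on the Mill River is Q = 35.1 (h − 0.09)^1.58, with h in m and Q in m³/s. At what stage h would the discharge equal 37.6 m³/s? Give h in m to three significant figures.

1.13 m

h − h₀ = (Q/C)^(1/b) = (37.6/35.1)^(1/1.58) = 1.045 m
h = 0.09 + 1.045 = 1.135 m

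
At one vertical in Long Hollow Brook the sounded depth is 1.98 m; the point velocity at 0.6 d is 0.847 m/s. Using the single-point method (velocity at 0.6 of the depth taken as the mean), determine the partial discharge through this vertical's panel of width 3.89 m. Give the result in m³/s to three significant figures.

v̄ = v₀.₆ = 0.847 m/s
q = v̄ × d × w = 0.8470 × 1.98 × 3.89 = 6.524 m³/s

6.52 m³/s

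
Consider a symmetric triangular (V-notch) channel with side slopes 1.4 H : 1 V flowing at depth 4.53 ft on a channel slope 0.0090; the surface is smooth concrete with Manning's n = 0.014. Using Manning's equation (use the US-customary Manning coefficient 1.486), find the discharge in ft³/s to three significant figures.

435 ft³/s

A = z·y² = 1.4×4.53² = 28.73 ft²
P = 2y√(1+z²) = 2×4.53×√(1+1.4²) = 15.59 ft
R = A/P = 28.73/15.59 = 1.843 ft
Q = (1.486/n)·A·R^(2/3)·S^(1/2) = (1.486/0.014) × 28.73 × 1.843^(2/3) × 0.0090^(1/2) = 434.9 ft³/s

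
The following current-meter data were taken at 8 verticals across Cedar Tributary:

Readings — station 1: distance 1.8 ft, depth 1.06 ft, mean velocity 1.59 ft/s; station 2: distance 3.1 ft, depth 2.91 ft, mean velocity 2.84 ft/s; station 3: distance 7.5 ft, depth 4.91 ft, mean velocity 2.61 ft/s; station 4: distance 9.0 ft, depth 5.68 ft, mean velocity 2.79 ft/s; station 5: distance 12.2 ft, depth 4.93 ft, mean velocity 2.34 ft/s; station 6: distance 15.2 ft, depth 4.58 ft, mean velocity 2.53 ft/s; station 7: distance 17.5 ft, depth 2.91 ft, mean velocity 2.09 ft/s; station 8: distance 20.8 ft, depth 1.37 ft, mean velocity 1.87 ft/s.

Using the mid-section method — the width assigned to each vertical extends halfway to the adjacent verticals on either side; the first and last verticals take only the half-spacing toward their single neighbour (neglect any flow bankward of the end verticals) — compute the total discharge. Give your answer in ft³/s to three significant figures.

187 ft³/s

w_1 = (3.1 − 1.8)/2 = 0.65 ft; q_1 = 1.59 × 1.06 × 0.65 = 1.096 ft³/s
w_2 = (7.5 − 1.8)/2 = 2.85 ft; q_2 = 2.84 × 2.91 × 2.85 = 23.55 ft³/s
w_3 = (9.0 − 3.1)/2 = 2.95 ft; q_3 = 2.61 × 4.91 × 2.95 = 37.80 ft³/s
w_4 = (12.2 − 7.5)/2 = 2.35 ft; q_4 = 2.79 × 5.68 × 2.35 = 37.24 ft³/s
w_5 = (15.2 − 9.0)/2 = 3.1 ft; q_5 = 2.34 × 4.93 × 3.1 = 35.76 ft³/s
w_6 = (17.5 − 12.2)/2 = 2.65 ft; q_6 = 2.53 × 4.58 × 2.65 = 30.71 ft³/s
w_7 = (20.8 − 15.2)/2 = 2.8 ft; q_7 = 2.09 × 2.91 × 2.8 = 17.03 ft³/s
w_8 = (20.8 − 17.5)/2 = 1.65 ft; q_8 = 1.87 × 1.37 × 1.65 = 4.227 ft³/s
Q = Σ qᵢ = 187.4 ft³/s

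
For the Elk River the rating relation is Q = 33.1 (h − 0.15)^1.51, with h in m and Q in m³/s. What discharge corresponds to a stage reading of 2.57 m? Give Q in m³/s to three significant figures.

Q = 33.1 × (2.57 − 0.15)^1.51 = 33.1 × 2.42^1.51 = 125.7 m³/s

126 m³/s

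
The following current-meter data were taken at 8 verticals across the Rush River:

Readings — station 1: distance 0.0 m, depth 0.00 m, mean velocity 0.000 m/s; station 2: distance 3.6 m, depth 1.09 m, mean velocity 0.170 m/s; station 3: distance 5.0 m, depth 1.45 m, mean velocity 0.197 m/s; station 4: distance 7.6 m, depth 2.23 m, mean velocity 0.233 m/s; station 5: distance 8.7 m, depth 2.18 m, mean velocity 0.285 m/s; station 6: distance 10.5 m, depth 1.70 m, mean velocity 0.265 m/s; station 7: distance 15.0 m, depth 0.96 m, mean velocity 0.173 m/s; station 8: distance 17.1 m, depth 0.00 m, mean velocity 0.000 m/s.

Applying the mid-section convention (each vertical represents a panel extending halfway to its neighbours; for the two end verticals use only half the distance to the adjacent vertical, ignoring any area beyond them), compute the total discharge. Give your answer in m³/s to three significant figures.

4.86 m³/s

w_2 = (5.0 − 0.0)/2 = 2.5 m; q_2 = 0.170 × 1.09 × 2.5 = 0.4633 m³/s
w_3 = (7.6 − 3.6)/2 = 2 m; q_3 = 0.197 × 1.45 × 2 = 0.5713 m³/s
w_4 = (8.7 − 5.0)/2 = 1.85 m; q_4 = 0.233 × 2.23 × 1.85 = 0.9612 m³/s
w_5 = (10.5 − 7.6)/2 = 1.45 m; q_5 = 0.285 × 2.18 × 1.45 = 0.9009 m³/s
w_6 = (15.0 − 8.7)/2 = 3.15 m; q_6 = 0.265 × 1.70 × 3.15 = 1.419 m³/s
w_7 = (17.1 − 10.5)/2 = 3.3 m; q_7 = 0.173 × 0.96 × 3.3 = 0.5481 m³/s
Stations 1, 8 contribute zero (depth or velocity is 0).
Q = Σ qᵢ = 4.864 m³/s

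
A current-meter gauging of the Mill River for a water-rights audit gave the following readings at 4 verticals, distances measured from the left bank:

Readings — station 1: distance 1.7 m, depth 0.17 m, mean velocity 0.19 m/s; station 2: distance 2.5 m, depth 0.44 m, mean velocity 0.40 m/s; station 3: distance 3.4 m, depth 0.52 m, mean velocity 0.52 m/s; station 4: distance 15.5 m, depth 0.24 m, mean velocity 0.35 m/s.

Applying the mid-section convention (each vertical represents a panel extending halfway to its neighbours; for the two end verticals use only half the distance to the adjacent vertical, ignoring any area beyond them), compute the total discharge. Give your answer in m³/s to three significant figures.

2.43 m³/s

w_1 = (2.5 − 1.7)/2 = 0.4 m; q_1 = 0.19 × 0.17 × 0.4 = 0.01292 m³/s
w_2 = (3.4 − 1.7)/2 = 0.85 m; q_2 = 0.40 × 0.44 × 0.85 = 0.1496 m³/s
w_3 = (15.5 − 2.5)/2 = 6.5 m; q_3 = 0.52 × 0.52 × 6.5 = 1.758 m³/s
w_4 = (15.5 − 3.4)/2 = 6.05 m; q_4 = 0.35 × 0.24 × 6.05 = 0.5082 m³/s
Q = Σ qᵢ = 2.428 m³/s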